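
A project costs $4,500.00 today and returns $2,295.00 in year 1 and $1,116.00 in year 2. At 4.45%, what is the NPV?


Formula: NPV = C0 + C1/(1+r) + C2/(1+r)^2
Discount C1: $2,295.00 / (1 + 0.0445) = $2,197.22
Discount C2: $1,116.00 / (1 + 0.0445)^2 = $1,022.93
NPV = -$4,500.00 + $2,197.22 + $1,022.93 = -$1,279.84

-$1,279.84


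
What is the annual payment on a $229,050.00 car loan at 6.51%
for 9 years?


Formula: PMT = PV * r / (1 - (1+r)^(-n))
Denominator: 1 - (1 + 0.0651)^(-9) = 0.433126
Numerator: $229,050.00 * 0.0651 = 14911.155
PMT = 14911.155 / 0.433126 = $34,426.83

$34,426.83


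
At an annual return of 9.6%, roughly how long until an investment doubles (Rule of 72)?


Formula: Years ≈ 72 / r
Substituting: Years ≈ 72 / 9.6
Years ≈ 7.5

7.5 years


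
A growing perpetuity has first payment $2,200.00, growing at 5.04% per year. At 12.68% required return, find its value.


Formula: PV = C / (r - g)
Spread: r - g = 0.1268 - 0.0504 = 0.0764
Substituting: PV = $2,200.00 / 0.0764
PV = $28,795.81

$28,795.81


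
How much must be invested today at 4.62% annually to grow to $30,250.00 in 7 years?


Formula: PV = FV / (1 + r)^n
Substituting: PV = $30,250.00 / (1 + 0.0462)^7
Discount factor: (1.0462)^7 = 1.371839
PV = $30,250.00 / 1.371839 = $22,050.70

$22,050.70


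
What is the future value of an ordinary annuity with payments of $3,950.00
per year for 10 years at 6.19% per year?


Formula: FV = PMT * ((1+r)^n - 1) / r
Growth factor: (1 + 0.0619)^10 = 1.823208
Numerator: 1.823208 - 1 = 0.823208
FV = $3,950.00 * 0.823208 / 0.0619 = $52,531.04

$52,531.04


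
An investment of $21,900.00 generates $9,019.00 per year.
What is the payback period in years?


Formula: Payback = investment / annual cash flow
Substituting: Payback = $21,900.00 / $9,019.00
Payback = 2.4282 years

2.4282 years


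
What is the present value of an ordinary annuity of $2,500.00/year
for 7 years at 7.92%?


Formula: PV = PMT * (1 - (1+r)^(-n)) / r
Discount factor: (1 + 0.0792)^(-7) = 0.586525
Bracket: 1 - 0.586525 = 0.413475
PV = $2,500.00 * 0.413475 / 0.0792 = $13,051.61

$13,051.61


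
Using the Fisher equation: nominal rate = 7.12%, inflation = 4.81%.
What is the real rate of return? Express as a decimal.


Formula: (1 + r_real) = (1 + r_nom) / (1 + inflation)
Substituting: (1 + r_real) = 1.0712 / 1.0481
(1 + r_real) = 1.02204
r_real = 1.02204 - 1 = 0.02204

0.02204


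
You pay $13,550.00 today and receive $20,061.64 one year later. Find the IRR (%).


Formula: IRR = C1/C0 - 1
Substituting: IRR = $20,061.64 / $13,550.00 - 1
Ratio: 1.480564 - 1 = 0.480564
IRR = 48.0564%

48.0564%


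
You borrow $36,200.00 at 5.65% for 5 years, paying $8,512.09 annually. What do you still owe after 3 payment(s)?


Formula: Balance = PV*(1+r)^k - PMT*((1+r)^k - 1)/r
Growth: (1 + 0.0565)^3 = 1.179257
Accumulated factor: ((1+r)^k - 1)/r = 3.172692
Balance = $36,200.00 * 1.179257 - $8,512.09 * 3.172692
Balance = $15,682.87

$15,682.87


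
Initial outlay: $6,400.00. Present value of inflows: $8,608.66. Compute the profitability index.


Formula: PI = PV(cash flows) / initial investment
Substituting: PI = $8,608.66 / $6,400.00
PI = 1.3451

1.3451


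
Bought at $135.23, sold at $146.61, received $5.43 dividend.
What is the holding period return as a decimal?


Formula: HPR = (P1 - P0 + D) / P0
Gain: $146.61 - $135.23 + $5.43 = $16.81
HPR = $16.81 / $135.23 = 0.1243

0.1243


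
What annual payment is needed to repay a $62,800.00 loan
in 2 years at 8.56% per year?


Formula: PMT = PV * r / (1 - (1+r)^(-n))
Denominator: 1 - (1 + 0.0856)^(-2) = 0.151483
Numerator: $62,800.00 * 0.0856 = 5375.68
PMT = 5375.68 / 0.151483 = $35,486.92

$35,486.92


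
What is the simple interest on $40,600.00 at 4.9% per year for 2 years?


Formula: I = P * r * t
Substituting: I = $40,600.00 * 0.049 * 2
Step: I = $40,600.00 * 0.098
I = $3,978.80

$3,978.80


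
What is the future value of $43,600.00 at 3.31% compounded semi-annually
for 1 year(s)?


Formula: FV = P * (1 + r/m)^(m*t)
Period rate: r/m = 0.0331 / 2 = 0.01655
Total periods: m*t = 2 * 1 = 2
Growth factor: (1 + 0.01655)^2 = 1.033374
FV = $43,600.00 * 1.033374 = $45,055.10

$45,055.10


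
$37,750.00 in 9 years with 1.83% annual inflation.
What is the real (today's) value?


Formula: Real value = nominal / (1 + inflation)^years
Price level: (1 + 0.0183)^9 = 1.177285
Real value = $37,750.00 / 1.177285 = $32,065.30

$32,065.30


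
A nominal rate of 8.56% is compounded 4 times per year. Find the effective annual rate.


Formula: EAR = (1 + r/m)^m - 1
Period rate: r/m = 0.0856 / 4 = 0.0214
Compounding: (1 + 0.0214)^4 = 1.088387
EAR = 1.088387 - 1 = 0.088387

0.088387


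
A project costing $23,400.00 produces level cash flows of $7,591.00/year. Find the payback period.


Formula: Payback = investment / annual cash flow
Substituting: Payback = $23,400.00 / $7,591.00
Payback = 3.0826 years

3.0826 years


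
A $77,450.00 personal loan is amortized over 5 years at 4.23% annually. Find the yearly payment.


Formula: PMT = PV * r / (1 - (1+r)^(-n))
Denominator: 1 - (1 + 0.0423)^(-5) = 0.187102
Numerator: $77,450.00 * 0.0423 = 3276.135
PMT = 3276.135 / 0.187102 = $17,509.93

$17,509.93


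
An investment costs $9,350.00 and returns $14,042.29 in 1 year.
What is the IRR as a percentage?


Formula: IRR = C1/C0 - 1
Substituting: IRR = $14,042.29 / $9,350.00 - 1
Ratio: 1.501849 - 1 = 0.501849
IRR = 50.1849%

50.1849%


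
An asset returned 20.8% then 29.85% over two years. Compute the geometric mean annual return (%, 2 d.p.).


Formula: Geometric mean = ((1+r1)*(1+r2))^(1/2) - 1
Product: (1 + 0.208) * (1 + 0.2985) = 1.208 * 1.2985 = 1.568588
Square root: 1.568588^0.5 = 1.252433
Geometric mean = 1.252433 - 1 = 0.252433
As percentage: 25.24%

25.24%


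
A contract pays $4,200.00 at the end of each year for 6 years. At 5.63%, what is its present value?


Formula: PV = PMT * (1 - (1+r)^(-n)) / r
Discount factor: (1 + 0.0563)^(-6) = 0.719907
Bracket: 1 - 0.719907 = 0.280093
PV = $4,200.00 * 0.280093 / 0.0563 = $20,895.05

$20,895.05


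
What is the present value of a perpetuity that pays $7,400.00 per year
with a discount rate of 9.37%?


Formula: PV = C / r
Substituting: PV = $7,400.00 / 0.0937
PV = $78,975.45

$78,975.45


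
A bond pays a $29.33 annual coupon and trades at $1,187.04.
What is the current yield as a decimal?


Formula: Current yield = annual coupon / price
Substituting: CY = $29.33 / $1,187.04
CY = 0.024709

0.024709


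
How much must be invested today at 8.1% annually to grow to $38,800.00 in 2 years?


Formula: PV = FV / (1 + r)^n
Substituting: PV = $38,800.00 / (1 + 0.081)^2
Discount factor: (1.081)^2 = 1.168561
PV = $38,800.00 / 1.168561 = $33,203.23

$33,203.23


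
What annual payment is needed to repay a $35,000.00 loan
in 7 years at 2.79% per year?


Formula: PMT = PV * r / (1 - (1+r)^(-n))
Denominator: 1 - (1 + 0.0279)^(-7) = 0.175209
Numerator: $35,000.00 * 0.0279 = 976.5
PMT = 976.5 / 0.175209 = $5,573.35

$5,573.35


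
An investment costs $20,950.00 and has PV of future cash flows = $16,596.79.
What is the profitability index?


Formula: PI = PV(cash flows) / initial investment
Substituting: PI = $16,596.79 / $20,950.00
PI = 0.7922

0.7922


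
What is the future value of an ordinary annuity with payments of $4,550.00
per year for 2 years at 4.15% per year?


Formula: FV = PMT * ((1+r)^n - 1) / r
Growth factor: (1 + 0.0415)^2 = 1.084722
Numerator: 1.084722 - 1 = 0.084722
FV = $4,550.00 * 0.084722 / 0.0415 = $9,288.83

$9,288.83


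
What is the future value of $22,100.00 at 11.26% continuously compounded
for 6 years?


Formula: FV = P * e^(r*t)
Exponent: r*t = 0.1126 * 6 = 0.6756
e^(0.6756) = 1.965212
FV = $22,100.00 * 1.965212 = $43,431.18

$43,431.18


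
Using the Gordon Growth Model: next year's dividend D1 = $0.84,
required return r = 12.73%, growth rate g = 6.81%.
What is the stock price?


Formula: P = D1 / (r - g)
Spread: r - g = 0.1273 - 0.0681 = 0.0592
Substituting: P = $0.84 / 0.0592
P = $14.19

$14.19


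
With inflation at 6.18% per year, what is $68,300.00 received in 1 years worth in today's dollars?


Formula: Real value = nominal / (1 + inflation)^years
Price level: (1 + 0.0618)^1 = 1.0618
Real value = $68,300.00 / 1.0618 = $64,324.73

$64,324.73


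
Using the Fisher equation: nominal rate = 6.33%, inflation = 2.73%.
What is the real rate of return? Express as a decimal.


Formula: (1 + r_real) = (1 + r_nom) / (1 + inflation)
Substituting: (1 + r_real) = 1.0633 / 1.0273
(1 + r_real) = 1.035043
r_real = 1.035043 - 1 = 0.035043

0.035043


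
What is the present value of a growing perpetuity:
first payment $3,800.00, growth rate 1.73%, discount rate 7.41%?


Formula: PV = C / (r - g)
Spread: r - g = 0.0741 - 0.0173 = 0.0568
Substituting: PV = $3,800.00 / 0.0568
PV = $66,901.41

$66,901.41


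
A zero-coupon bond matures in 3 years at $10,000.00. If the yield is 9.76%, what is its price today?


Formula: Price = FV / (1 + r)^n
Substituting: Price = $10,000.00 / (1 + 0.0976)^3
Discount factor: (1.0976)^3 = 1.322307
Price = $10,000.00 / 1.322307 = $7,562.54

$7,562.54


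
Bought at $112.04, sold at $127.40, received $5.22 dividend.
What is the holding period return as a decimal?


Formula: HPR = (P1 - P0 + D) / P0
Gain: $127.40 - $112.04 + $5.22 = $20.58
HPR = $20.58 / $112.04 = 0.1837

0.1837


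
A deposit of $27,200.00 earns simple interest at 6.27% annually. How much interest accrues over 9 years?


Formula: I = P * r * t
Substituting: I = $27,200.00 * 0.0627 * 9
Step: I = $27,200.00 * 0.5643
I = $15,348.96

$15,348.96


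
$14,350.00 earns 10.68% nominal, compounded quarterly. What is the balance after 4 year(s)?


Formula: FV = P * (1 + r/m)^(m*t)
Period rate: r/m = 0.1068 / 4 = 0.0267
Total periods: m*t = 4 * 4 = 16
Growth factor: (1 + 0.0267)^16 = 1.524393
FV = $14,350.00 * 1.524393 = $21,875.04

$21,875.04


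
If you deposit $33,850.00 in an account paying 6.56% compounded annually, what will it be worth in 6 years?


Formula: FV = P * (1 + r)^n
Substituting: FV = $33,850.00 * (1 + 0.0656)^6
Growth factor: (1.0656)^6 = 1.464082
FV = $33,850.00 * 1.464082 = $49,559.16

$49,559.16


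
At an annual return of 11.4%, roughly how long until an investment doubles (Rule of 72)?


Formula: Years ≈ 72 / r
Substituting: Years ≈ 72 / 11.4
Years ≈ 6.3

6.3 years


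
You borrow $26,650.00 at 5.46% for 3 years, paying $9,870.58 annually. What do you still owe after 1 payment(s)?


Formula: Balance = PV*(1+r)^k - PMT*((1+r)^k - 1)/r
Growth: (1 + 0.0546)^1 = 1.0546
Accumulated factor: ((1+r)^k - 1)/r = 1.0
Balance = $26,650.00 * 1.0546 - $9,870.58 * 1.0
Balance = $18,234.51

$18,234.51


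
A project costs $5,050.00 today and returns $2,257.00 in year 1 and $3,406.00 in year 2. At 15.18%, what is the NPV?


Formula: NPV = C0 + C1/(1+r) + C2/(1+r)^2
Discount C1: $2,257.00 / (1 + 0.1518) = $1,959.54
Discount C2: $3,406.00 / (1 + 0.1518)^2 = $2,567.38
NPV = -$5,050.00 + $1,959.54 + $2,567.38 = -$523.08

-$523.08


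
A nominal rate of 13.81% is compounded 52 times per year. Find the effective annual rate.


Formula: EAR = (1 + r/m)^m - 1
Period rate: r/m = 0.1381 / 52 = 0.002656
Compounding: (1 + 0.002656)^52 = 1.14788
EAR = 1.14788 - 1 = 0.14788

0.14788


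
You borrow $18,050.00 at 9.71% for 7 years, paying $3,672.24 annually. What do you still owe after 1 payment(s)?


Formula: Balance = PV*(1+r)^k - PMT*((1+r)^k - 1)/r
Growth: (1 + 0.0971)^1 = 1.0971
Accumulated factor: ((1+r)^k - 1)/r = 1.0
Balance = $18,050.00 * 1.0971 - $3,672.24 * 1.0
Balance = $16,130.42

$16,130.42


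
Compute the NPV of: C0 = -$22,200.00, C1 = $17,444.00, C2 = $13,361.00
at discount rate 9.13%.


Formula: NPV = C0 + C1/(1+r) + C2/(1+r)^2
Discount C1: $17,444.00 / (1 + 0.0913) = $15,984.61
Discount C2: $13,361.00 / (1 + 0.0913)^2 = $11,218.91
NPV = -$22,200.00 + $15,984.61 + $11,218.91 = $5,003.52

$5,003.52


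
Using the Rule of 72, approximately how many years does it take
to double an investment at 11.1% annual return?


Formula: Years ≈ 72 / r
Substituting: Years ≈ 72 / 11.1
Years ≈ 6.5

6.5 years


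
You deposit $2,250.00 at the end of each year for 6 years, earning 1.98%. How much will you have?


Formula: FV = PMT * ((1+r)^n - 1) / r
Growth factor: (1 + 0.0198)^6 = 1.124838
Numerator: 1.124838 - 1 = 0.124838
FV = $2,250.00 * 0.124838 / 0.0198 = $14,186.16

$14,186.16


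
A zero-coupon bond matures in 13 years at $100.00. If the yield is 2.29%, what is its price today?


Formula: Price = FV / (1 + r)^n
Substituting: Price = $100.00 / (1 + 0.0229)^13
Discount factor: (1.0229)^13 = 1.342244
Price = $100.00 / 1.342244 = $74.50

$74.50


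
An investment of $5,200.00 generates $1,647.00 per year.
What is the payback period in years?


Formula: Payback = investment / annual cash flow
Substituting: Payback = $5,200.00 / $1,647.00
Payback = 3.1573 years

3.1573 years


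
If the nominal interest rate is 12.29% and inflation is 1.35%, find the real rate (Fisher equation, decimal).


Formula: (1 + r_real) = (1 + r_nom) / (1 + inflation)
Substituting: (1 + r_real) = 1.1229 / 1.0135
(1 + r_real) = 1.107943
r_real = 1.107943 - 1 = 0.107943

0.107943


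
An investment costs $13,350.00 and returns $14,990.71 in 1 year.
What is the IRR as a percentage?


Formula: IRR = C1/C0 - 1
Substituting: IRR = $14,990.71 / $13,350.00 - 1
Ratio: 1.1229 - 1 = 0.1229
IRR = 12.29%

12.29%


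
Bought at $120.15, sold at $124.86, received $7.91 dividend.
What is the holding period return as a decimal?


Formula: HPR = (P1 - P0 + D) / P0
Gain: $124.86 - $120.15 + $7.91 = $12.62
HPR = $12.62 / $120.15 = 0.105

0.105


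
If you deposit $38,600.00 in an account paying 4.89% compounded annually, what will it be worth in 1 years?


Formula: FV = P * (1 + r)^n
Substituting: FV = $38,600.00 * (1 + 0.0489)^1
Growth factor: (1.0489)^1 = 1.0489
FV = $38,600.00 * 1.0489 = $40,487.54

$40,487.54


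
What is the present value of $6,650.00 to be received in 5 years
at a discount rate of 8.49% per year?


Formula: PV = FV / (1 + r)^n
Substituting: PV = $6,650.00 / (1 + 0.0849)^5
Discount factor: (1.0849)^5 = 1.502964
PV = $6,650.00 / 1.502964 = $4,424.59

$4,424.59


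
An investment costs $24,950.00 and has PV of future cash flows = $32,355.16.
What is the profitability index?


Formula: PI = PV(cash flows) / initial investment
Substituting: PI = $32,355.16 / $24,950.00
PI = 1.2968

1.2968


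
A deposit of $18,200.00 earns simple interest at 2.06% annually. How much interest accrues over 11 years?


Formula: I = P * r * t
Substituting: I = $18,200.00 * 0.0206 * 11
Step: I = $18,200.00 * 0.2266
I = $4,124.12

$4,124.12


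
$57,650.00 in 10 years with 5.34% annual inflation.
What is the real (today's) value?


Formula: Real value = nominal / (1 + inflation)^years
Price level: (1 + 0.0534)^10 = 1.682415
Real value = $57,650.00 / 1.682415 = $34,266.22

$34,266.22


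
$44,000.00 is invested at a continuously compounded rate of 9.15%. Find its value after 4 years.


Formula: FV = P * e^(r*t)
Exponent: r*t = 0.0915 * 4 = 0.366
e^(0.366) = 1.441955
FV = $44,000.00 * 1.441955 = $63,446.03

$63,446.03


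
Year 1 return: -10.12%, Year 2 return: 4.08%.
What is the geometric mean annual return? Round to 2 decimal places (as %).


Formula: Geometric mean = ((1+r1)*(1+r2))^(1/2) - 1
Product: (1 + -0.1012) * (1 + 0.0408) = 0.8988 * 1.0408 = 0.935471
Square root: 0.935471^0.5 = 0.967198
Geometric mean = 0.967198 - 1 = -0.032802
As percentage: -3.28%

-3.28%


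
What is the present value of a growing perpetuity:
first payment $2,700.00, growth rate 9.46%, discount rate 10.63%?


Formula: PV = C / (r - g)
Spread: r - g = 0.1063 - 0.0946 = 0.0117
Substituting: PV = $2,700.00 / 0.0117
PV = $230,769.23

$230,769.23


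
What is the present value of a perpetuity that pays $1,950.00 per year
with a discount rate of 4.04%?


Formula: PV = C / r
Substituting: PV = $1,950.00 / 0.0404
PV = $48,267.33

$48,267.33


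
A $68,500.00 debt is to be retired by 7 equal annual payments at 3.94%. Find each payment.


Formula: PMT = PV * r / (1 - (1+r)^(-n))
Denominator: 1 - (1 + 0.0394)^(-7) = 0.237006
Numerator: $68,500.00 * 0.0394 = 2698.9
PMT = 2698.9 / 0.237006 = $11,387.47

$11,387.47


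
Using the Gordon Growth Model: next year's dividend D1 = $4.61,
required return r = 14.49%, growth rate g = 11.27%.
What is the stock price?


Formula: P = D1 / (r - g)
Spread: r - g = 0.1449 - 0.1127 = 0.0322
Substituting: P = $4.61 / 0.0322
P = $143.17

$143.17


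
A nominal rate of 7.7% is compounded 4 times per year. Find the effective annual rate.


Formula: EAR = (1 + r/m)^m - 1
Period rate: r/m = 0.077 / 4 = 0.01925
Compounding: (1 + 0.01925)^4 = 1.079252
EAR = 1.079252 - 1 = 0.079252

0.079252


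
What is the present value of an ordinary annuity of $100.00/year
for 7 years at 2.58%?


Formula: PV = PMT * (1 - (1+r)^(-n)) / r
Discount factor: (1 + 0.0258)^(-7) = 0.836683
Bracket: 1 - 0.836683 = 0.163317
PV = $100.00 * 0.163317 / 0.0258 = $633.01

$633.01


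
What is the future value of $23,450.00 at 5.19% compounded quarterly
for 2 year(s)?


Formula: FV = P * (1 + r/m)^(m*t)
Period rate: r/m = 0.0519 / 4 = 0.012975
Total periods: m*t = 4 * 2 = 8
Growth factor: (1 + 0.012975)^8 = 1.108638
FV = $23,450.00 * 1.108638 = $25,997.56

$25,997.56


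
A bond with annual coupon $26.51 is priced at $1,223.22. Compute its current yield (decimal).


Formula: Current yield = annual coupon / price
Substituting: CY = $26.51 / $1,223.22
CY = 0.021672

0.021672


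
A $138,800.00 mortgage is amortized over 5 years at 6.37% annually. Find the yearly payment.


Formula: PMT = PV * r / (1 - (1+r)^(-n))
Denominator: 1 - (1 + 0.0637)^(-5) = 0.265648
Numerator: $138,800.00 * 0.0637 = 8841.56
PMT = 8841.56 / 0.265648 = $33,282.97

$33,282.97


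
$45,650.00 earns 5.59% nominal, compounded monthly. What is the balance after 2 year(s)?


Formula: FV = P * (1 + r/m)^(m*t)
Period rate: r/m = 0.0559 / 12 = 0.004658
Total periods: m*t = 12 * 2 = 24
Growth factor: (1 + 0.004658)^24 = 1.117999
FV = $45,650.00 * 1.117999 = $51,036.65

$51,036.65


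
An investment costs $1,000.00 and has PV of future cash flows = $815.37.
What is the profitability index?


Formula: PI = PV(cash flows) / initial investment
Substituting: PI = $815.37 / $1,000.00
PI = 0.8154

0.8154


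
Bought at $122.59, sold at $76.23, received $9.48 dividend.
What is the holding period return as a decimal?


Formula: HPR = (P1 - P0 + D) / P0
Gain: $76.23 - $122.59 + $9.48 = -$36.88
HPR = -$36.88 / $122.59 = -0.3008

-0.3008


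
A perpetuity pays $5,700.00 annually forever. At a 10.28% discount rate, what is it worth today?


Formula: PV = C / r
Substituting: PV = $5,700.00 / 0.1028
PV = $55,447.47

$55,447.47


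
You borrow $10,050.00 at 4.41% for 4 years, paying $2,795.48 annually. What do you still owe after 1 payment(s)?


Formula: Balance = PV*(1+r)^k - PMT*((1+r)^k - 1)/r
Growth: (1 + 0.0441)^1 = 1.0441
Accumulated factor: ((1+r)^k - 1)/r = 1.0
Balance = $10,050.00 * 1.0441 - $2,795.48 * 1.0
Balance = $7,697.73

$7,697.73


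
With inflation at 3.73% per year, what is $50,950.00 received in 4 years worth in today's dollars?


Formula: Real value = nominal / (1 + inflation)^years
Price level: (1 + 0.0373)^4 = 1.157757
Real value = $50,950.00 / 1.157757 = $44,007.50

$44,007.50


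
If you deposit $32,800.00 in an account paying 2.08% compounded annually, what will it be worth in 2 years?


Formula: FV = P * (1 + r)^n
Substituting: FV = $32,800.00 * (1 + 0.0208)^2
Growth factor: (1.0208)^2 = 1.042033
FV = $32,800.00 * 1.042033 = $34,178.67

$34,178.67


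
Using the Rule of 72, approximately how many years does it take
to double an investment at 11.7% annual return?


Formula: Years ≈ 72 / r
Substituting: Years ≈ 72 / 11.7
Years ≈ 6.2

6.2 years


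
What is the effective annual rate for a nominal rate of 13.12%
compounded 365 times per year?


Formula: EAR = (1 + r/m)^m - 1
Period rate: r/m = 0.1312 / 365 = 0.000359
Compounding: (1 + 0.000359)^365 = 1.140169
EAR = 1.140169 - 1 = 0.140169

0.140169


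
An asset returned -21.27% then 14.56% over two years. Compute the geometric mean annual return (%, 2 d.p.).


Formula: Geometric mean = ((1+r1)*(1+r2))^(1/2) - 1
Product: (1 + -0.2127) * (1 + 0.1456) = 0.7873 * 1.1456 = 0.901931
Square root: 0.901931^0.5 = 0.9497
Geometric mean = 0.9497 - 1 = -0.0503
As percentage: -5.03%

-5.03%


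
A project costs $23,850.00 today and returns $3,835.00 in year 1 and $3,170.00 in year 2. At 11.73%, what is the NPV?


Formula: NPV = C0 + C1/(1+r) + C2/(1+r)^2
Discount C1: $3,835.00 / (1 + 0.1173) = $3,432.38
Discount C2: $3,170.00 / (1 + 0.1173)^2 = $2,539.33
NPV = -$23,850.00 + $3,432.38 + $2,539.33 = -$17,878.29

-$17,878.29


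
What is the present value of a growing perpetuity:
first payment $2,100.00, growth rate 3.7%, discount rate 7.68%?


Formula: PV = C / (r - g)
Spread: r - g = 0.0768 - 0.037 = 0.0398
Substituting: PV = $2,100.00 / 0.0398
PV = $52,763.82

$52,763.82


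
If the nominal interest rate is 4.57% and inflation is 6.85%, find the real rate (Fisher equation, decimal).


Formula: (1 + r_real) = (1 + r_nom) / (1 + inflation)
Substituting: (1 + r_real) = 1.0457 / 1.0685
(1 + r_real) = 0.978662
r_real = 0.978662 - 1 = -0.021338

-0.021338


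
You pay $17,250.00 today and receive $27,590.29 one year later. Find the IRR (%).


Formula: IRR = C1/C0 - 1
Substituting: IRR = $27,590.29 / $17,250.00 - 1
Ratio: 1.599437 - 1 = 0.599437
IRR = 59.9437%

59.9437%


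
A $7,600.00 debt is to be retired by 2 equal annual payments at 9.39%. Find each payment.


Formula: PMT = PV * r / (1 - (1+r)^(-n))
Denominator: 1 - (1 + 0.0939)^(-2) = 0.164311
Numerator: $7,600.00 * 0.0939 = 713.64
PMT = 713.64 / 0.164311 = $4,343.23

$4,343.23


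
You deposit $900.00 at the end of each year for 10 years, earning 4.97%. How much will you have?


Formula: FV = PMT * ((1+r)^n - 1) / r
Growth factor: (1 + 0.0497)^10 = 1.624247
Numerator: 1.624247 - 1 = 0.624247
FV = $900.00 * 0.624247 / 0.0497 = $11,304.26

$11,304.26


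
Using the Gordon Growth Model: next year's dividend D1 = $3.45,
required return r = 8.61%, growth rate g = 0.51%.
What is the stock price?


Formula: P = D1 / (r - g)
Spread: r - g = 0.0861 - 0.0051 = 0.081
Substituting: P = $3.45 / 0.081
P = $42.59

$42.59


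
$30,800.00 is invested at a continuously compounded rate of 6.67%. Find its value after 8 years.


Formula: FV = P * e^(r*t)
Exponent: r*t = 0.0667 * 8 = 0.5336
e^(0.5336) = 1.705059
FV = $30,800.00 * 1.705059 = $52,515.83

$52,515.83


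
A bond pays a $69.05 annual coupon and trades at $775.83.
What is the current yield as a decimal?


Formula: Current yield = annual coupon / price
Substituting: CY = $69.05 / $775.83
CY = 0.089001

0.089001


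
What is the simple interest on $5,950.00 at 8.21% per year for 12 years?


Formula: I = P * r * t
Substituting: I = $5,950.00 * 0.0821 * 12
Step: I = $5,950.00 * 0.9852
I = $5,861.94

$5,861.94


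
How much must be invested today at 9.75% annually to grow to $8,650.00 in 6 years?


Formula: PV = FV / (1 + r)^n
Substituting: PV = $8,650.00 / (1 + 0.0975)^6
Discount factor: (1.0975)^6 = 1.74754
PV = $8,650.00 / 1.74754 = $4,949.81

$4,949.81


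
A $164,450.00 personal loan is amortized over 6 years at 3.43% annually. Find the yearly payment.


Formula: PMT = PV * r / (1 - (1+r)^(-n))
Denominator: 1 - (1 + 0.0343)^(-6) = 0.18319
Numerator: $164,450.00 * 0.0343 = 5640.635
PMT = 5640.635 / 0.18319 = $30,791.11

$30,791.11


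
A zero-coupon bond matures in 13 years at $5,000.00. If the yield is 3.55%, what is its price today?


Formula: Price = FV / (1 + r)^n
Substituting: Price = $5,000.00 / (1 + 0.0355)^13
Discount factor: (1.0355)^13 = 1.573807
Price = $5,000.00 / 1.573807 = $3,177.01

$3,177.01


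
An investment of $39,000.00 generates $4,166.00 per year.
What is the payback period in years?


Formula: Payback = investment / annual cash flow
Substituting: Payback = $39,000.00 / $4,166.00
Payback = 9.3615 years

9.3615 years


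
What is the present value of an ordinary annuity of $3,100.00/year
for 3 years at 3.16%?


Formula: PV = PMT * (1 - (1+r)^(-n)) / r
Discount factor: (1 + 0.0316)^(-3) = 0.91089
Bracket: 1 - 0.91089 = 0.08911
PV = $3,100.00 * 0.08911 / 0.0316 = $8,741.79

$8,741.79


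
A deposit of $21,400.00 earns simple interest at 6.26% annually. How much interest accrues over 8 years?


Formula: I = P * r * t
Substituting: I = $21,400.00 * 0.0626 * 8
Step: I = $21,400.00 * 0.5008
I = $10,717.12

$10,717.12


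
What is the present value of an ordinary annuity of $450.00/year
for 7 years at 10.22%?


Formula: PV = PMT * (1 - (1+r)^(-n)) / r
Discount factor: (1 + 0.1022)^(-7) = 0.506031
Bracket: 1 - 0.506031 = 0.493969
PV = $450.00 * 0.493969 / 0.1022 = $2,175.01

$2,175.01


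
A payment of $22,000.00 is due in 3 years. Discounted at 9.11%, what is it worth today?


Formula: PV = FV / (1 + r)^n
Substituting: PV = $22,000.00 / (1 + 0.0911)^3
Discount factor: (1.0911)^3 = 1.298954
PV = $22,000.00 / 1.298954 = $16,936.71

$16,936.71


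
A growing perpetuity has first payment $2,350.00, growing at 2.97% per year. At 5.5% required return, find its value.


Formula: PV = C / (r - g)
Spread: r - g = 0.055 - 0.0297 = 0.0253
Substituting: PV = $2,350.00 / 0.0253
PV = $92,885.38

$92,885.38


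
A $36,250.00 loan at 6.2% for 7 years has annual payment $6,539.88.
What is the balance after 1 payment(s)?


Formula: Balance = PV*(1+r)^k - PMT*((1+r)^k - 1)/r
Growth: (1 + 0.062)^1 = 1.062
Accumulated factor: ((1+r)^k - 1)/r = 1.0
Balance = $36,250.00 * 1.062 - $6,539.88 * 1.0
Balance = $31,957.62

$31,957.62


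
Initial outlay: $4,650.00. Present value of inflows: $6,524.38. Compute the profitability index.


Formula: PI = PV(cash flows) / initial investment
Substituting: PI = $6,524.38 / $4,650.00
PI = 1.4031

1.4031


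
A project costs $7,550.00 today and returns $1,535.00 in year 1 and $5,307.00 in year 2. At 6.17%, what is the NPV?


Formula: NPV = C0 + C1/(1+r) + C2/(1+r)^2
Discount C1: $1,535.00 / (1 + 0.0617) = $1,445.79
Discount C2: $5,307.00 / (1 + 0.0617)^2 = $4,708.10
NPV = -$7,550.00 + $1,445.79 + $4,708.10 = -$1,396.11

-$1,396.11


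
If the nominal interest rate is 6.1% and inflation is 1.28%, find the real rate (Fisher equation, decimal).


Formula: (1 + r_real) = (1 + r_nom) / (1 + inflation)
Substituting: (1 + r_real) = 1.061 / 1.0128
(1 + r_real) = 1.047591
r_real = 1.047591 - 1 = 0.047591

0.047591


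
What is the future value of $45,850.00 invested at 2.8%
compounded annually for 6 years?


Formula: FV = P * (1 + r)^n
Substituting: FV = $45,850.00 * (1 + 0.028)^6
Growth factor: (1.028)^6 = 1.180208
FV = $45,850.00 * 1.180208 = $54,112.55

$54,112.55


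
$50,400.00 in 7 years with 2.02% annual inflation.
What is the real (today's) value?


Formula: Real value = nominal / (1 + inflation)^years
Price level: (1 + 0.0202)^7 = 1.150263
Real value = $50,400.00 / 1.150263 = $43,816.06

$43,816.06


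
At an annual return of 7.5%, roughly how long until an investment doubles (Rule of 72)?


Formula: Years ≈ 72 / r
Substituting: Years ≈ 72 / 7.5
Years ≈ 9.6

9.6 years


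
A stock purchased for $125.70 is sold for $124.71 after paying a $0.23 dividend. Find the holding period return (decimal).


Formula: HPR = (P1 - P0 + D) / P0
Gain: $124.71 - $125.70 + $0.23 = -$0.76
HPR = -$0.76 / $125.70 = -0.006

-0.006


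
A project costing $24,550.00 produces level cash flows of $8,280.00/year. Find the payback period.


Formula: Payback = investment / annual cash flow
Substituting: Payback = $24,550.00 / $8,280.00
Payback = 2.965 years

2.965 years


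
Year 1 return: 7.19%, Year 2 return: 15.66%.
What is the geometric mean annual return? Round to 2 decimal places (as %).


Formula: Geometric mean = ((1+r1)*(1+r2))^(1/2) - 1
Product: (1 + 0.0719) * (1 + 0.1566) = 1.0719 * 1.1566 = 1.23976
Square root: 1.23976^0.5 = 1.113445
Geometric mean = 1.113445 - 1 = 0.113445
As percentage: 11.34%

11.34%


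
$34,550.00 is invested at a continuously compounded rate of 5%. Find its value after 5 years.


Formula: FV = P * e^(r*t)
Exponent: r*t = 0.05 * 5 = 0.25
e^(0.25) = 1.284025
FV = $34,550.00 * 1.284025 = $44,363.08

$44,363.08


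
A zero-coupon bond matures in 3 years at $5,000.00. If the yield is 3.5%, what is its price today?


Formula: Price = FV / (1 + r)^n
Substituting: Price = $5,000.00 / (1 + 0.035)^3
Discount factor: (1.035)^3 = 1.108718
Price = $5,000.00 / 1.108718 = $4,509.71

$4,509.71


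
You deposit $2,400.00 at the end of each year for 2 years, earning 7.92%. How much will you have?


Formula: FV = PMT * ((1+r)^n - 1) / r
Growth factor: (1 + 0.0792)^2 = 1.164673
Numerator: 1.164673 - 1 = 0.164673
FV = $2,400.00 * 0.164673 / 0.0792 = $4,990.08

$4,990.08


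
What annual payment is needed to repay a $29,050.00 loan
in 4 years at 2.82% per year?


Formula: PMT = PV * r / (1 - (1+r)^(-n))
Denominator: 1 - (1 + 0.0282)^(-4) = 0.105275
Numerator: $29,050.00 * 0.0282 = 819.21
PMT = 819.21 / 0.105275 = $7,781.62

$7,781.62


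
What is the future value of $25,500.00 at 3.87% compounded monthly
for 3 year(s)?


Formula: FV = P * (1 + r/m)^(m*t)
Period rate: r/m = 0.0387 / 12 = 0.003225
Total periods: m*t = 12 * 3 = 36
Growth factor: (1 + 0.003225)^36 = 1.122898
FV = $25,500.00 * 1.122898 = $28,633.91

$28,633.91


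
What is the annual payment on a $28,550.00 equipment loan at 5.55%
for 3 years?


Formula: PMT = PV * r / (1 - (1+r)^(-n))
Denominator: 1 - (1 + 0.0555)^(-3) = 0.149596
Numerator: $28,550.00 * 0.0555 = 1584.525
PMT = 1584.525 / 0.149596 = $10,592.03

$10,592.03


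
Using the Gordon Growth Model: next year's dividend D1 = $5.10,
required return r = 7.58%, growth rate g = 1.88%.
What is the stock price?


Formula: P = D1 / (r - g)
Spread: r - g = 0.0758 - 0.0188 = 0.057
Substituting: P = $5.10 / 0.057
P = $89.47

$89.47


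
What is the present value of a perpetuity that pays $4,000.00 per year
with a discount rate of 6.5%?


Formula: PV = C / r
Substituting: PV = $4,000.00 / 0.065
PV = $61,538.46

$61,538.46


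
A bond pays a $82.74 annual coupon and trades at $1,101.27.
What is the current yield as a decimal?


Formula: Current yield = annual coupon / price
Substituting: CY = $82.74 / $1,101.27
CY = 0.075131

0.075131


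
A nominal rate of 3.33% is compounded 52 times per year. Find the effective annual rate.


Formula: EAR = (1 + r/m)^m - 1
Period rate: r/m = 0.0333 / 52 = 0.00064
Compounding: (1 + 0.00064)^52 = 1.03385
EAR = 1.03385 - 1 = 0.03385

0.03385


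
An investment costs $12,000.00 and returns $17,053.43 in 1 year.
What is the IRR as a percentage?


Formula: IRR = C1/C0 - 1
Substituting: IRR = $17,053.43 / $12,000.00 - 1
Ratio: 1.421119 - 1 = 0.421119
IRR = 42.1119%

42.1119%


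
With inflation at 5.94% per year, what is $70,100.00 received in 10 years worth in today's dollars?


Formula: Real value = nominal / (1 + inflation)^years
Price level: (1 + 0.0594)^10 = 1.780737
Real value = $70,100.00 / 1.780737 = $39,365.73

$39,365.73


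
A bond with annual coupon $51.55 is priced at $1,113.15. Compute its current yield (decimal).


Formula: Current yield = annual coupon / price
Substituting: CY = $51.55 / $1,113.15
CY = 0.04631

0.04631


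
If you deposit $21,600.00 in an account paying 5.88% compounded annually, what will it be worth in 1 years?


Formula: FV = P * (1 + r)^n
Substituting: FV = $21,600.00 * (1 + 0.0588)^1
Growth factor: (1.0588)^1 = 1.0588
FV = $21,600.00 * 1.0588 = $22,870.08

$22,870.08


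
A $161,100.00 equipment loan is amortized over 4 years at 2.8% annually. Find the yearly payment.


Formula: PMT = PV * r / (1 - (1+r)^(-n))
Denominator: 1 - (1 + 0.028)^(-4) = 0.104578
Numerator: $161,100.00 * 0.028 = 4510.8
PMT = 4510.8 / 0.104578 = $43,133.17

$43,133.17


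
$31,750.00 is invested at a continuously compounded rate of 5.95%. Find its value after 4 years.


Formula: FV = P * e^(r*t)
Exponent: r*t = 0.0595 * 4 = 0.238
e^(0.238) = 1.268709
FV = $31,750.00 * 1.268709 = $40,281.52

$40,281.52


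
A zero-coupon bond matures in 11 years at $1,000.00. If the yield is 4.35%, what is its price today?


Formula: Price = FV / (1 + r)^n
Substituting: Price = $1,000.00 / (1 + 0.0435)^11
Discount factor: (1.0435)^11 = 1.597412
Price = $1,000.00 / 1.597412 = $626.01

$626.01


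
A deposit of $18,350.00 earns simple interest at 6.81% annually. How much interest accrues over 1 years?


Formula: I = P * r * t
Substituting: I = $18,350.00 * 0.0681 * 1
Step: I = $18,350.00 * 0.0681
I = $1,249.64

$1,249.64


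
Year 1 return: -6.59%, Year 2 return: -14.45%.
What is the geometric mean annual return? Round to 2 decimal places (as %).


Formula: Geometric mean = ((1+r1)*(1+r2))^(1/2) - 1
Product: (1 + -0.0659) * (1 + -0.1445) = 0.9341 * 0.8555 = 0.799123
Square root: 0.799123^0.5 = 0.893937
Geometric mean = 0.893937 - 1 = -0.106063
As percentage: -10.61%

-10.61%


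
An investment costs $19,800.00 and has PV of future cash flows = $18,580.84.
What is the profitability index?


Formula: PI = PV(cash flows) / initial investment
Substituting: PI = $18,580.84 / $19,800.00
PI = 0.9384

0.9384


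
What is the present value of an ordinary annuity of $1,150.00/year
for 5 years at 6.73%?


Formula: PV = PMT * (1 - (1+r)^(-n)) / r
Discount factor: (1 + 0.0673)^(-5) = 0.72205
Bracket: 1 - 0.72205 = 0.27795
PV = $1,150.00 * 0.27795 / 0.0673 = $4,749.51

$4,749.51


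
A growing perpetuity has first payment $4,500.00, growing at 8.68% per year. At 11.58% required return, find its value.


Formula: PV = C / (r - g)
Spread: r - g = 0.1158 - 0.0868 = 0.029
Substituting: PV = $4,500.00 / 0.029
PV = $155,172.41

$155,172.41


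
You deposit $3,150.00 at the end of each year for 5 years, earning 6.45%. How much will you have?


Formula: FV = PMT * ((1+r)^n - 1) / r
Growth factor: (1 + 0.0645)^5 = 1.366874
Numerator: 1.366874 - 1 = 0.366874
FV = $3,150.00 * 0.366874 / 0.0645 = $17,917.08

$17,917.08


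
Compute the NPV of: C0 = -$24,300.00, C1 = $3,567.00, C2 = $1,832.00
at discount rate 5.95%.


Formula: NPV = C0 + C1/(1+r) + C2/(1+r)^2
Discount C1: $3,567.00 / (1 + 0.0595) = $3,366.68
Discount C2: $1,832.00 / (1 + 0.0595)^2 = $1,632.01
NPV = -$24,300.00 + $3,366.68 + $1,632.01 = -$19,301.30

-$19,301.30


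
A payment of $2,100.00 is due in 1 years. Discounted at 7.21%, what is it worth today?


Formula: PV = FV / (1 + r)^n
Substituting: PV = $2,100.00 / (1 + 0.0721)^1
Discount factor: (1.0721)^1 = 1.0721
PV = $2,100.00 / 1.0721 = $1,958.77

$1,958.77


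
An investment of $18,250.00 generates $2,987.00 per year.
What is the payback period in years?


Formula: Payback = investment / annual cash flow
Substituting: Payback = $18,250.00 / $2,987.00
Payback = 6.1098 years

6.1098 years


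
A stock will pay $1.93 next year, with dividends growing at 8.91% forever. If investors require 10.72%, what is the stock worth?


Formula: P = D1 / (r - g)
Spread: r - g = 0.1072 - 0.0891 = 0.0181
Substituting: P = $1.93 / 0.0181
P = $106.63

$106.63


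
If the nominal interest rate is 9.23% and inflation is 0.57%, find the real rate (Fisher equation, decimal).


Formula: (1 + r_real) = (1 + r_nom) / (1 + inflation)
Substituting: (1 + r_real) = 1.0923 / 1.0057
(1 + r_real) = 1.086109
r_real = 1.086109 - 1 = 0.086109

0.086109


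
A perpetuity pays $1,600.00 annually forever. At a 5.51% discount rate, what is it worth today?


Formula: PV = C / r
Substituting: PV = $1,600.00 / 0.0551
PV = $29,038.11

$29,038.11


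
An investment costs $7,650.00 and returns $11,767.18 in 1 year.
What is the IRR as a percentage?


Formula: IRR = C1/C0 - 1
Substituting: IRR = $11,767.18 / $7,650.00 - 1
Ratio: 1.538193 - 1 = 0.538193
IRR = 53.8193%

53.8193%


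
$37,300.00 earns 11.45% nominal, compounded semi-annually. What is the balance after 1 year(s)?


Formula: FV = P * (1 + r/m)^(m*t)
Period rate: r/m = 0.1145 / 2 = 0.05725
Total periods: m*t = 2 * 1 = 2
Growth factor: (1 + 0.05725)^2 = 1.117778
FV = $37,300.00 * 1.117778 = $41,693.10

$41,693.10


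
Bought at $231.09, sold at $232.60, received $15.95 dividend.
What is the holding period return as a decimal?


Formula: HPR = (P1 - P0 + D) / P0
Gain: $232.60 - $231.09 + $15.95 = $17.46
HPR = $17.46 / $231.09 = 0.0756

0.0756


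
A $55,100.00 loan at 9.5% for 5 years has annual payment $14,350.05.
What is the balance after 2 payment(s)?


Formula: Balance = PV*(1+r)^k - PMT*((1+r)^k - 1)/r
Growth: (1 + 0.095)^2 = 1.199025
Accumulated factor: ((1+r)^k - 1)/r = 2.095
Balance = $55,100.00 * 1.199025 - $14,350.05 * 2.095
Balance = $36,002.92

$36,002.92


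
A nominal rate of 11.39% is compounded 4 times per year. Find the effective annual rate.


Formula: EAR = (1 + r/m)^m - 1
Period rate: r/m = 0.1139 / 4 = 0.028475
Compounding: (1 + 0.028475)^4 = 1.118858
EAR = 1.118858 - 1 = 0.118858

0.118858


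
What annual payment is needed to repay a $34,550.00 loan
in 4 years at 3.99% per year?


Formula: PMT = PV * r / (1 - (1+r)^(-n))
Denominator: 1 - (1 + 0.0399)^(-4) = 0.144867
Numerator: $34,550.00 * 0.0399 = 1378.545
PMT = 1378.545 / 0.144867 = $9,515.94

$9,515.94


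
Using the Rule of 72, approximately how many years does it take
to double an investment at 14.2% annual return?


Formula: Years ≈ 72 / r
Substituting: Years ≈ 72 / 14.2
Years ≈ 5.1

5.1 years


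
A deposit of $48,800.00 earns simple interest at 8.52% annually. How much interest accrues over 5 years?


Formula: I = P * r * t
Substituting: I = $48,800.00 * 0.0852 * 5
Step: I = $48,800.00 * 0.426
I = $20,788.80

$20,788.80


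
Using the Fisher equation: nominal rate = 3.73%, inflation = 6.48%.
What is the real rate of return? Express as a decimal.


Formula: (1 + r_real) = (1 + r_nom) / (1 + inflation)
Substituting: (1 + r_real) = 1.0373 / 1.0648
(1 + r_real) = 0.974174
r_real = 0.974174 - 1 = -0.025826

-0.025826


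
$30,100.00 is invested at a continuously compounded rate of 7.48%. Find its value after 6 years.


Formula: FV = P * e^(r*t)
Exponent: r*t = 0.0748 * 6 = 0.4488
e^(0.4488) = 1.566431
FV = $30,100.00 * 1.566431 = $47,149.58

$47,149.58


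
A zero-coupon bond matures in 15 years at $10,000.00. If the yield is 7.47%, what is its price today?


Formula: Price = FV / (1 + r)^n
Substituting: Price = $10,000.00 / (1 + 0.0747)^15
Discount factor: (1.0747)^15 = 2.946516
Price = $10,000.00 / 2.946516 = $3,393.84

$3,393.84


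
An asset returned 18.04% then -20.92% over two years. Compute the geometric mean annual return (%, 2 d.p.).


Formula: Geometric mean = ((1+r1)*(1+r2))^(1/2) - 1
Product: (1 + 0.1804) * (1 + -0.2092) = 1.1804 * 0.7908 = 0.93346
Square root: 0.93346^0.5 = 0.966158
Geometric mean = 0.966158 - 1 = -0.033842
As percentage: -3.38%

-3.38%


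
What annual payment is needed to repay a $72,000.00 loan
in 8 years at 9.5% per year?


Formula: PMT = PV * r / (1 - (1+r)^(-n))
Denominator: 1 - (1 + 0.095)^(-8) = 0.516176
Numerator: $72,000.00 * 0.095 = 6840.0
PMT = 6840.0 / 0.516176 = $13,251.28

$13,251.28


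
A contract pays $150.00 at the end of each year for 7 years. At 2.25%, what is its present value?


Formula: PV = PMT * (1 - (1+r)^(-n)) / r
Discount factor: (1 + 0.0225)^(-7) = 0.855769
Bracket: 1 - 0.855769 = 0.144231
PV = $150.00 * 0.144231 / 0.0225 = $961.54

$961.54
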